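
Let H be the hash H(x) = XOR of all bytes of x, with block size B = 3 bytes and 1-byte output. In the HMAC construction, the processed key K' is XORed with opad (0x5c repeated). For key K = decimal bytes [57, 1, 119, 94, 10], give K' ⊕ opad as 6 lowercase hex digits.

475c5c

Key decimal bytes [57, 1, 119, 94, 10] = 39 01 77 5e 0a is 5 bytes > B = 3, so hash it first: H(key) = 1b, then zero-pad to 3 bytes: K' = 1b 00 00.
XOR each byte with 0x5c: 1b⊕5c=47, 00⊕5c=5c, 00⊕5c=5c.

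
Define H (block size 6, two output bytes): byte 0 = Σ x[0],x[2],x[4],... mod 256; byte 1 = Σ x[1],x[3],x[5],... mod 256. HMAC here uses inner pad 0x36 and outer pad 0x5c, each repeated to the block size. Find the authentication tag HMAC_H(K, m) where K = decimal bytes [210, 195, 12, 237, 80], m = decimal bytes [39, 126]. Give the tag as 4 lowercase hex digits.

Key decimal bytes [210, 195, 12, 237, 80] = d2 c3 0c ed 50 is 5 bytes ≤ B = 6; zero-pad to 6 bytes: K' = d2 c3 0c ed 50 00.
K' ⊕ ipad = e4 f5 3a db 66 36.  K' ⊕ opad = 8e 9f 50 b1 0c 5c.
Inner input = (K'⊕ipad) ∥ m = e4 f5 3a db 66 36 ∥ 27 7e.
Inner hash: even-index sum = 427 mod 256 = 171; odd-index sum = 644 mod 256 = 132 → ab 84.
Outer input = (K'⊕opad) ∥ inner = 8e 9f 50 b1 0c 5c ∥ ab 84.
Outer hash (tag): even-index sum = 405 mod 256 = 149; odd-index sum = 560 mod 256 = 48 → 95 30.

9530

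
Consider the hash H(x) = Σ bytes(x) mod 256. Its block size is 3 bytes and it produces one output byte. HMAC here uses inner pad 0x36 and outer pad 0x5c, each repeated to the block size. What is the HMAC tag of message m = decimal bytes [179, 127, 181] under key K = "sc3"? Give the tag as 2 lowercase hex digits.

63

Key "sc3" = 73 63 33 is exactly B = 3 bytes: K' = 73 63 33.
K' ⊕ ipad = 45 55 05.  K' ⊕ opad = 2f 3f 6f.
Inner input = (K'⊕ipad) ∥ m = 45 55 05 ∥ b3 7f b5.
Inner hash: sum = 69+85+5+179+127+181 = 646; mod 256 = 134 → 86.
Outer input = (K'⊕opad) ∥ inner = 2f 3f 6f ∥ 86.
Outer hash (tag): sum = 47+63+111+134 = 355; mod 256 = 99 → 63.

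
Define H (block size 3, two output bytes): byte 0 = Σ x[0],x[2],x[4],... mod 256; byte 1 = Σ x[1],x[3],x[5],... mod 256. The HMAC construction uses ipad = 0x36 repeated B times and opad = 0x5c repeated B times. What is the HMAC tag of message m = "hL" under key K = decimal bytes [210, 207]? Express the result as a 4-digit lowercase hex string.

Key decimal bytes [210, 207] = d2 cf is 2 bytes ≤ B = 3; zero-pad to 3 bytes: K' = d2 cf 00.
K' ⊕ ipad = e4 f9 36.  K' ⊕ opad = 8e 93 5c.
Inner input = (K'⊕ipad) ∥ m = e4 f9 36 ∥ 68 4c.
Inner hash: even-index sum = 358 mod 256 = 102; odd-index sum = 353 mod 256 = 97 → 66 61.
Outer input = (K'⊕opad) ∥ inner = 8e 93 5c ∥ 66 61.
Outer hash (tag): even-index sum = 331 mod 256 = 75; odd-index sum = 249 mod 256 = 249 → 4b f9.

4bf9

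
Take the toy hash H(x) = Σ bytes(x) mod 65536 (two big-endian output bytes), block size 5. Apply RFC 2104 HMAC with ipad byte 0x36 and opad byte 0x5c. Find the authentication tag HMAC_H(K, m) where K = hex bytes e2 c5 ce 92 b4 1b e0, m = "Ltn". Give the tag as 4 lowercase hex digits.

Key hex bytes e2 c5 ce 92 b4 1b e0 is 7 bytes > B = 5, so hash it first: H(key) = 04 b6, then zero-pad to 5 bytes: K' = 04 b6 00 00 00.
K' ⊕ ipad = 32 80 36 36 36.  K' ⊕ opad = 58 ea 5c 5c 5c.
Inner input = (K'⊕ipad) ∥ m = 32 80 36 36 36 ∥ 4c 74 6e.
Inner hash: sum = 50+128+54+54+54+76+116+110 = 642 → 02 82.
Outer input = (K'⊕opad) ∥ inner = 58 ea 5c 5c 5c ∥ 02 82.
Outer hash (tag): sum = 88+234+92+92+92+2+130 = 730 → 02 da.

02da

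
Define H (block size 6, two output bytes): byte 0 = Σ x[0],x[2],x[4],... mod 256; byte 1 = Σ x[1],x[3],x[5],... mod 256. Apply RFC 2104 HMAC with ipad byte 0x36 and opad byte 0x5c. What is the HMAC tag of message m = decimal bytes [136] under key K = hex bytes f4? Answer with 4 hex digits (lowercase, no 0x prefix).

16b6

Key hex bytes f4 is 1 byte ≤ B = 6; zero-pad to 6 bytes: K' = f4 00 00 00 00 00.
K' ⊕ ipad = c2 36 36 36 36 36.  K' ⊕ opad = a8 5c 5c 5c 5c 5c.
Inner input = (K'⊕ipad) ∥ m = c2 36 36 36 36 36 ∥ 88.
Inner hash: even-index sum = 438 mod 256 = 182; odd-index sum = 162 mod 256 = 162 → b6 a2.
Outer input = (K'⊕opad) ∥ inner = a8 5c 5c 5c 5c 5c ∥ b6 a2.
Outer hash (tag): even-index sum = 534 mod 256 = 22; odd-index sum = 438 mod 256 = 182 → 16 b6.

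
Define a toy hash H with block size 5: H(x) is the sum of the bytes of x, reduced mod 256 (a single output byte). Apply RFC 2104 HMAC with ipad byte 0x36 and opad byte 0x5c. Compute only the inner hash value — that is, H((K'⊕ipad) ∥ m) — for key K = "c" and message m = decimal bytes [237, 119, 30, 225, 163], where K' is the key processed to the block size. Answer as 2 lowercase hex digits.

Key "c" = 63 is 1 byte ≤ B = 5; zero-pad to 5 bytes: K' = 63 00 00 00 00.
K' ⊕ ipad = 55 36 36 36 36.
Inner input = 55 36 36 36 36 ∥ ed 77 1e e1 a3.
Inner hash: sum = 85+54+54+54+54+237+119+30+225+163 = 1075; mod 256 = 51 → 33.

33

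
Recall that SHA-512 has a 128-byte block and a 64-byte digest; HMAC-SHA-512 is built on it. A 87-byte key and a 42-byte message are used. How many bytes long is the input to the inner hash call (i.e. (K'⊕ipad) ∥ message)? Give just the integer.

170

Key is 87 ≤ 128 bytes, zero-padded: |K'| = 128.
Inner input = (K'⊕ipad) ∥ m → 128 + 42 = 170 bytes.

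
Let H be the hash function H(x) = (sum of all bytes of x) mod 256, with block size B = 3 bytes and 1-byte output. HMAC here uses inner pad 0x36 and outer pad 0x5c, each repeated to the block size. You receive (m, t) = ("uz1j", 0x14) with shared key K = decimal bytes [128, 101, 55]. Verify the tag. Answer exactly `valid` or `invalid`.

valid

Key decimal bytes [128, 101, 55] = 80 65 37 is exactly B = 3 bytes: K' = 80 65 37.
K' ⊕ ipad = b6 53 01; K' ⊕ opad = dc 39 6b.
Inner hash: sum = 182+83+1+117+122+49+106 = 660; mod 256 = 148 → 94.
Outer hash (recomputed tag): sum = 220+57+107+148 = 532; mod 256 = 20 → 14.
Recomputed tag = 14; claimed = 14 → match.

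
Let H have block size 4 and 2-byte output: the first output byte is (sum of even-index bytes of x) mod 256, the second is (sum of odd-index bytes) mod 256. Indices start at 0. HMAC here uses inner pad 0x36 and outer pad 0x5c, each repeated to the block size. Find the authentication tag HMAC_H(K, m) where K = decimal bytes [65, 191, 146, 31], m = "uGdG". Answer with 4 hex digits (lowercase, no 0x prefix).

df66

Key decimal bytes [65, 191, 146, 31] = 41 bf 92 1f is exactly B = 4 bytes: K' = 41 bf 92 1f.
K' ⊕ ipad = 77 89 a4 29.  K' ⊕ opad = 1d e3 ce 43.
Inner input = (K'⊕ipad) ∥ m = 77 89 a4 29 ∥ 75 47 64 47.
Inner hash: even-index sum = 500 mod 256 = 244; odd-index sum = 320 mod 256 = 64 → f4 40.
Outer input = (K'⊕opad) ∥ inner = 1d e3 ce 43 ∥ f4 40.
Outer hash (tag): even-index sum = 479 mod 256 = 223; odd-index sum = 358 mod 256 = 102 → df 66.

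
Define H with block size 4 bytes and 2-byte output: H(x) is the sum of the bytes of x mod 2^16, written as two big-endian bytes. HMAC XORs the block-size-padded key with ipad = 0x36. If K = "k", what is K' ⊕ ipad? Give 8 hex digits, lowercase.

5d363636

Key "k" = 6b is 1 byte ≤ B = 4; zero-pad to 4 bytes: K' = 6b 00 00 00.
XOR each byte with 0x36: 6b⊕36=5d, 00⊕36=36, 00⊕36=36, 00⊕36=36.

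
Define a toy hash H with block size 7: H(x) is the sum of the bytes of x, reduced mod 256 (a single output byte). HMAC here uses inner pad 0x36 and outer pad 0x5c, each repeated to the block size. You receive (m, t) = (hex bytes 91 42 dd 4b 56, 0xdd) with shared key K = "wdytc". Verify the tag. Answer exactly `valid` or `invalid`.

valid

Key "wdytc" = 77 64 79 74 63 is 5 bytes ≤ B = 7; zero-pad to 7 bytes: K' = 77 64 79 74 63 00 00.
K' ⊕ ipad = 41 52 4f 42 55 36 36; K' ⊕ opad = 2b 38 25 28 3f 5c 5c.
Inner hash: sum = 65+82+79+66+85+54+54+145+66+221+75+86 = 1078; mod 256 = 54 → 36.
Outer hash (recomputed tag): sum = 43+56+37+40+63+92+92+54 = 477; mod 256 = 221 → dd.
Recomputed tag = dd; claimed = dd → match.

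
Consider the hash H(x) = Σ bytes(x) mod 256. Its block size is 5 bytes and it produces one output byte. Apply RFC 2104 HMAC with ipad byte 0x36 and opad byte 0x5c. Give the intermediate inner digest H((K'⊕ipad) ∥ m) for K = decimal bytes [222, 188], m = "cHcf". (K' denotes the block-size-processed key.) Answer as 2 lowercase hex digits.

Key decimal bytes [222, 188] = de bc is 2 bytes ≤ B = 5; zero-pad to 5 bytes: K' = de bc 00 00 00.
K' ⊕ ipad = e8 8a 36 36 36.
Inner input = e8 8a 36 36 36 ∥ 63 48 63 66.
Inner hash: sum = 232+138+54+54+54+99+72+99+102 = 904; mod 256 = 136 → 88.

88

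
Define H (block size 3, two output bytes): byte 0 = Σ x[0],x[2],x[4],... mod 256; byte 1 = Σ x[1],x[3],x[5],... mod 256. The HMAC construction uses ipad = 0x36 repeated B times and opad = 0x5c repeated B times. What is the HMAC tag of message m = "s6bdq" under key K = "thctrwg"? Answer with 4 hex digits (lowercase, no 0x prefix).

f365

Key "thctrwg" = 74 68 63 74 72 77 67 is 7 bytes > B = 3, so hash it first: H(key) = b0 53, then zero-pad to 3 bytes: K' = b0 53 00.
K' ⊕ ipad = 86 65 36.  K' ⊕ opad = ec 0f 5c.
Inner input = (K'⊕ipad) ∥ m = 86 65 36 ∥ 73 36 62 64 71.
Inner hash: even-index sum = 342 mod 256 = 86; odd-index sum = 427 mod 256 = 171 → 56 ab.
Outer input = (K'⊕opad) ∥ inner = ec 0f 5c ∥ 56 ab.
Outer hash (tag): even-index sum = 499 mod 256 = 243; odd-index sum = 101 mod 256 = 101 → f3 65.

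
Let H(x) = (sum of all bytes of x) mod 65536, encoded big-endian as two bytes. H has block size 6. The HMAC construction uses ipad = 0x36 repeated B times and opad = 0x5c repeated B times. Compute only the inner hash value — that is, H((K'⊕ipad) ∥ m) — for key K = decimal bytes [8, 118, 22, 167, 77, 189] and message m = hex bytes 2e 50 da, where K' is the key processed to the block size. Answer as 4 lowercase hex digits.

Key decimal bytes [8, 118, 22, 167, 77, 189] = 08 76 16 a7 4d bd is exactly B = 6 bytes: K' = 08 76 16 a7 4d bd.
K' ⊕ ipad = 3e 40 20 91 7b 8b.
Inner input = 3e 40 20 91 7b 8b ∥ 2e 50 da.
Inner hash: sum = 62+64+32+145+123+139+46+80+218 = 909 → 03 8d.

038d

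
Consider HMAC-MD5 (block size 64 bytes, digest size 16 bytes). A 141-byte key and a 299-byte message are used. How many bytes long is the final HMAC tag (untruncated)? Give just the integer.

16

The tag is one MD5 digest: 16 bytes.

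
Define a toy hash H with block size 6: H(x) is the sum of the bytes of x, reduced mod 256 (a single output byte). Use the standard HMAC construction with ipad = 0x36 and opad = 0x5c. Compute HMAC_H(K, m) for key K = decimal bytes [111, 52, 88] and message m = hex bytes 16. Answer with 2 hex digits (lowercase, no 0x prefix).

34

Key decimal bytes [111, 52, 88] = 6f 34 58 is 3 bytes ≤ B = 6; zero-pad to 6 bytes: K' = 6f 34 58 00 00 00.
K' ⊕ ipad = 59 02 6e 36 36 36.  K' ⊕ opad = 33 68 04 5c 5c 5c.
Inner input = (K'⊕ipad) ∥ m = 59 02 6e 36 36 36 ∥ 16.
Inner hash: sum = 89+2+110+54+54+54+22 = 385; mod 256 = 129 → 81.
Outer input = (K'⊕opad) ∥ inner = 33 68 04 5c 5c 5c ∥ 81.
Outer hash (tag): sum = 51+104+4+92+92+92+129 = 564; mod 256 = 52 → 34.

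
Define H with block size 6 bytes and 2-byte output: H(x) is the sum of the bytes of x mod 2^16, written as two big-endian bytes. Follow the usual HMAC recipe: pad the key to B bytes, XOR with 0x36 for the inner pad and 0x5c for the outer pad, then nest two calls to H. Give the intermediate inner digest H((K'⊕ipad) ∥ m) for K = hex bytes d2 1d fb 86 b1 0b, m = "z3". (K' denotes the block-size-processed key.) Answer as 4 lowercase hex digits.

03fd

Key hex bytes d2 1d fb 86 b1 0b is exactly B = 6 bytes: K' = d2 1d fb 86 b1 0b.
K' ⊕ ipad = e4 2b cd b0 87 3d.
Inner input = e4 2b cd b0 87 3d ∥ 7a 33.
Inner hash: sum = 228+43+205+176+135+61+122+51 = 1021 → 03 fd.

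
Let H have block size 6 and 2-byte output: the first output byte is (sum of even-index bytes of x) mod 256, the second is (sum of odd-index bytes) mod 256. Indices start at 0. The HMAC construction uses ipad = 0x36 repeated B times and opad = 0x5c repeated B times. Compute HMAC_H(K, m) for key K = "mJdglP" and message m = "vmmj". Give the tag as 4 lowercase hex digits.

Key "mJdglP" = 6d 4a 64 67 6c 50 is exactly B = 6 bytes: K' = 6d 4a 64 67 6c 50.
K' ⊕ ipad = 5b 7c 52 51 5a 66.  K' ⊕ opad = 31 16 38 3b 30 0c.
Inner input = (K'⊕ipad) ∥ m = 5b 7c 52 51 5a 66 ∥ 76 6d 6d 6a.
Inner hash: even-index sum = 490 mod 256 = 234; odd-index sum = 522 mod 256 = 10 → ea 0a.
Outer input = (K'⊕opad) ∥ inner = 31 16 38 3b 30 0c ∥ ea 0a.
Outer hash (tag): even-index sum = 387 mod 256 = 131; odd-index sum = 103 mod 256 = 103 → 83 67.

8367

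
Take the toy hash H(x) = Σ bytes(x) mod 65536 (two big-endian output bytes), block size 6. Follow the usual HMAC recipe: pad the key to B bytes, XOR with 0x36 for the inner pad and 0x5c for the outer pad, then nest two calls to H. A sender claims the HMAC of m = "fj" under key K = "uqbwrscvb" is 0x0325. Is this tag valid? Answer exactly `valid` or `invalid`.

invalid

Key "uqbwrscvb" = 75 71 62 77 72 73 63 76 62 is 9 bytes > B = 6, so hash it first: H(key) = 03 df, then zero-pad to 6 bytes: K' = 03 df 00 00 00 00.
K' ⊕ ipad = 35 e9 36 36 36 36; K' ⊕ opad = 5f 83 5c 5c 5c 5c.
Inner hash: sum = 53+233+54+54+54+54+102+106 = 710 → 02 c6.
Outer hash (recomputed tag): sum = 95+131+92+92+92+92+2+198 = 794 → 03 1a.
Recomputed tag = 031a; claimed = 0325 → mismatch.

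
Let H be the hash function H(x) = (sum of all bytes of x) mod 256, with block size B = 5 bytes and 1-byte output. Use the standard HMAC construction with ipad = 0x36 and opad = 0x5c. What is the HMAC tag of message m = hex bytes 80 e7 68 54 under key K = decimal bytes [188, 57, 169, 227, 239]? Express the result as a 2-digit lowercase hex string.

Key decimal bytes [188, 57, 169, 227, 239] = bc 39 a9 e3 ef is exactly B = 5 bytes: K' = bc 39 a9 e3 ef.
K' ⊕ ipad = 8a 0f 9f d5 d9.  K' ⊕ opad = e0 65 f5 bf b3.
Inner input = (K'⊕ipad) ∥ m = 8a 0f 9f d5 d9 ∥ 80 e7 68 54.
Inner hash: sum = 138+15+159+213+217+128+231+104+84 = 1289; mod 256 = 9 → 09.
Outer input = (K'⊕opad) ∥ inner = e0 65 f5 bf b3 ∥ 09.
Outer hash (tag): sum = 224+101+245+191+179+9 = 949; mod 256 = 181 → b5.

b5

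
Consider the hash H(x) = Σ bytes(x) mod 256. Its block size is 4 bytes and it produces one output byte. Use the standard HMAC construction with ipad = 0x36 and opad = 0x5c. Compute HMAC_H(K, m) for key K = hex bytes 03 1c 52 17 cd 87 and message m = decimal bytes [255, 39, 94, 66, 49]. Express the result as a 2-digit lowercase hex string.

17

Key hex bytes 03 1c 52 17 cd 87 is 6 bytes > B = 4, so hash it first: H(key) = dc, then zero-pad to 4 bytes: K' = dc 00 00 00.
K' ⊕ ipad = ea 36 36 36.  K' ⊕ opad = 80 5c 5c 5c.
Inner input = (K'⊕ipad) ∥ m = ea 36 36 36 ∥ ff 27 5e 42 31.
Inner hash: sum = 234+54+54+54+255+39+94+66+49 = 899; mod 256 = 131 → 83.
Outer input = (K'⊕opad) ∥ inner = 80 5c 5c 5c ∥ 83.
Outer hash (tag): sum = 128+92+92+92+131 = 535; mod 256 = 23 → 17.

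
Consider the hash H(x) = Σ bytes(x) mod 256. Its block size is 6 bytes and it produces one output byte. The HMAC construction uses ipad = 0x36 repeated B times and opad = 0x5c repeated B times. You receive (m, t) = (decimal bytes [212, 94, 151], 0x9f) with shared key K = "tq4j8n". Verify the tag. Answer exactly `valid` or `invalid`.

valid

Key "tq4j8n" = 74 71 34 6a 38 6e is exactly B = 6 bytes: K' = 74 71 34 6a 38 6e.
K' ⊕ ipad = 42 47 02 5c 0e 58; K' ⊕ opad = 28 2d 68 36 64 32.
Inner hash: sum = 66+71+2+92+14+88+212+94+151 = 790; mod 256 = 22 → 16.
Outer hash (recomputed tag): sum = 40+45+104+54+100+50+22 = 415; mod 256 = 159 → 9f.
Recomputed tag = 9f; claimed = 9f → match.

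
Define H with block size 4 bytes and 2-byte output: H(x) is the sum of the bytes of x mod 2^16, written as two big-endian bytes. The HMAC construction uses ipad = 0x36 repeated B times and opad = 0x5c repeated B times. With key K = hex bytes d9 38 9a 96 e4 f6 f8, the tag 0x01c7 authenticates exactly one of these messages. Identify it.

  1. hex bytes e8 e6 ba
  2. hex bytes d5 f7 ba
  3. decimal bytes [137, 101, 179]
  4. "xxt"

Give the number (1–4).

3

Key hex bytes d9 38 9a 96 e4 f6 f8 is 7 bytes > B = 4, so hash it first: H(key) = 05 13, then zero-pad to 4 bytes: K' = 05 13 00 00.
K' ⊕ ipad = 33 25 36 36; K' ⊕ opad = 59 4f 5c 5c.
m1: inner = H(33 25 36 36 e8 e6 ba) = 03 4c; tag = H(59 4f 5c 5c 03 4c) = 01af
m2: inner = H(33 25 36 36 d5 f7 ba) = 03 4a; tag = H(59 4f 5c 5c 03 4a) = 01ad
m3: inner = H(33 25 36 36 89 65 b3) = 02 65; tag = H(59 4f 5c 5c 02 65) = 01c7 ← matches
m4: inner = H(33 25 36 36 78 78 74) = 02 28; tag = H(59 4f 5c 5c 02 28) = 018a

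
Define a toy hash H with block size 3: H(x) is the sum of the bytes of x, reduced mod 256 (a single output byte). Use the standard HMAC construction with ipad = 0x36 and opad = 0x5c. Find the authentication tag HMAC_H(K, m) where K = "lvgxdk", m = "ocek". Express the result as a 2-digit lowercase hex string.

Key "lvgxdk" = 6c 76 67 78 64 6b is 6 bytes > B = 3, so hash it first: H(key) = 90, then zero-pad to 3 bytes: K' = 90 00 00.
K' ⊕ ipad = a6 36 36.  K' ⊕ opad = cc 5c 5c.
Inner input = (K'⊕ipad) ∥ m = a6 36 36 ∥ 6f 63 65 6b.
Inner hash: sum = 166+54+54+111+99+101+107 = 692; mod 256 = 180 → b4.
Outer input = (K'⊕opad) ∥ inner = cc 5c 5c ∥ b4.
Outer hash (tag): sum = 204+92+92+180 = 568; mod 256 = 56 → 38.

38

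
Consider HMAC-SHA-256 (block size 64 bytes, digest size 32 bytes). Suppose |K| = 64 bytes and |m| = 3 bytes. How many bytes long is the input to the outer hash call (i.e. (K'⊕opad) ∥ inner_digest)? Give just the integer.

Key is 64 ≤ 64 bytes, zero-padded: |K'| = 64.
Outer input = (K'⊕opad) ∥ H(inner) → 64 + 32 = 96 bytes.

96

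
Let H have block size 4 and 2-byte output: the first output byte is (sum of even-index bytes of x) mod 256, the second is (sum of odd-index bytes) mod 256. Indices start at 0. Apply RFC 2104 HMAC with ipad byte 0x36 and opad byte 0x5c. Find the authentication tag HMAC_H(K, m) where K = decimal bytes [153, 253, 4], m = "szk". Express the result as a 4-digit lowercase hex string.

Key decimal bytes [153, 253, 4] = 99 fd 04 is 3 bytes ≤ B = 4; zero-pad to 4 bytes: K' = 99 fd 04 00.
K' ⊕ ipad = af cb 32 36.  K' ⊕ opad = c5 a1 58 5c.
Inner input = (K'⊕ipad) ∥ m = af cb 32 36 ∥ 73 7a 6b.
Inner hash: even-index sum = 447 mod 256 = 191; odd-index sum = 379 mod 256 = 123 → bf 7b.
Outer input = (K'⊕opad) ∥ inner = c5 a1 58 5c ∥ bf 7b.
Outer hash (tag): even-index sum = 476 mod 256 = 220; odd-index sum = 376 mod 256 = 120 → dc 78.

dc78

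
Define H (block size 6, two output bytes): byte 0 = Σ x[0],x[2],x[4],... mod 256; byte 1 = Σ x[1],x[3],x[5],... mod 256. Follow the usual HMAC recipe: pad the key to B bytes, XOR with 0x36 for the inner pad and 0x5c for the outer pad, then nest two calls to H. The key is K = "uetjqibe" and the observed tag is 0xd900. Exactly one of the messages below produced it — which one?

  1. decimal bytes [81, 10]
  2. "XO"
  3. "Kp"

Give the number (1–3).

3

Key "uetjqibe" = 75 65 74 6a 71 69 62 65 is 8 bytes > B = 6, so hash it first: H(key) = bc 9d, then zero-pad to 6 bytes: K' = bc 9d 00 00 00 00.
K' ⊕ ipad = 8a ab 36 36 36 36; K' ⊕ opad = e0 c1 5c 5c 5c 5c.
m1: inner = H(8a ab 36 36 36 36 51 0a) = 47 21; tag = H(e0 c1 5c 5c 5c 5c 47 21) = df9a
m2: inner = H(8a ab 36 36 36 36 58 4f) = 4e 66; tag = H(e0 c1 5c 5c 5c 5c 4e 66) = e6df
m3: inner = H(8a ab 36 36 36 36 4b 70) = 41 87; tag = H(e0 c1 5c 5c 5c 5c 41 87) = d900 ← matches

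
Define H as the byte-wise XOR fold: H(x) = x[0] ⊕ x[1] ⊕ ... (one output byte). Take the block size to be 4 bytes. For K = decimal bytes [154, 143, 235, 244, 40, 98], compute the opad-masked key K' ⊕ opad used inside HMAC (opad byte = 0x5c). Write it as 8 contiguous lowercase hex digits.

Key decimal bytes [154, 143, 235, 244, 40, 98] = 9a 8f eb f4 28 62 is 6 bytes > B = 4, so hash it first: H(key) = 40, then zero-pad to 4 bytes: K' = 40 00 00 00.
XOR each byte with 0x5c: 40⊕5c=1c, 00⊕5c=5c, 00⊕5c=5c, 00⊕5c=5c.

1c5c5c5c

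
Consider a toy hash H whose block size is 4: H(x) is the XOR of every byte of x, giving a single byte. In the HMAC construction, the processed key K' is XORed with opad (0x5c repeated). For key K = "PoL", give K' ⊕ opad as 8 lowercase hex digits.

0c33105c

Key "PoL" = 50 6f 4c is 3 bytes ≤ B = 4; zero-pad to 4 bytes: K' = 50 6f 4c 00.
XOR each byte with 0x5c: 50⊕5c=0c, 6f⊕5c=33, 4c⊕5c=10, 00⊕5c=5c.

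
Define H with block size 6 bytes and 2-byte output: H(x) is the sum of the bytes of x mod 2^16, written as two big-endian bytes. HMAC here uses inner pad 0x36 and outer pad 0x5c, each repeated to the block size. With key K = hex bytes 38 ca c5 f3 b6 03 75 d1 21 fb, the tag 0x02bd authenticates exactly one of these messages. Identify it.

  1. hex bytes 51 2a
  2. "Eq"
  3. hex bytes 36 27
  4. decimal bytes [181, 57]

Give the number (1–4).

1

Key hex bytes 38 ca c5 f3 b6 03 75 d1 21 fb is 10 bytes > B = 6, so hash it first: H(key) = 05 d5, then zero-pad to 6 bytes: K' = 05 d5 00 00 00 00.
K' ⊕ ipad = 33 e3 36 36 36 36; K' ⊕ opad = 59 89 5c 5c 5c 5c.
m1: inner = H(33 e3 36 36 36 36 51 2a) = 02 69; tag = H(59 89 5c 5c 5c 5c 02 69) = 02bd ← matches
m2: inner = H(33 e3 36 36 36 36 45 71) = 02 a4; tag = H(59 89 5c 5c 5c 5c 02 a4) = 02f8
m3: inner = H(33 e3 36 36 36 36 36 27) = 02 4b; tag = H(59 89 5c 5c 5c 5c 02 4b) = 029f
m4: inner = H(33 e3 36 36 36 36 b5 39) = 02 dc; tag = H(59 89 5c 5c 5c 5c 02 dc) = 0330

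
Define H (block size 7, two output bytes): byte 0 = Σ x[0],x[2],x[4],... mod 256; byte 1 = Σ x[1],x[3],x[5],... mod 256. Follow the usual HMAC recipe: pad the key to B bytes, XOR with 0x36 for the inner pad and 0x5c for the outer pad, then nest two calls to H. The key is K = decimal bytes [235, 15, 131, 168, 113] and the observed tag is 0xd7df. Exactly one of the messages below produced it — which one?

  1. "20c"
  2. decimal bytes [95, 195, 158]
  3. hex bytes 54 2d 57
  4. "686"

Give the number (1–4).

3

Key decimal bytes [235, 15, 131, 168, 113] = eb 0f 83 a8 71 is 5 bytes ≤ B = 7; zero-pad to 7 bytes: K' = eb 0f 83 a8 71 00 00.
K' ⊕ ipad = dd 39 b5 9e 47 36 36; K' ⊕ opad = b7 53 df f4 2d 5c 5c.
m1: inner = H(dd 39 b5 9e 47 36 36 32 30 63) = 3f a2; tag = H(b7 53 df f4 2d 5c 5c 3f a2) = c1e2
m2: inner = H(dd 39 b5 9e 47 36 36 5f c3 9e) = d2 0a; tag = H(b7 53 df f4 2d 5c 5c d2 0a) = 2975
m3: inner = H(dd 39 b5 9e 47 36 36 54 2d 57) = 3c b8; tag = H(b7 53 df f4 2d 5c 5c 3c b8) = d7df ← matches
m4: inner = H(dd 39 b5 9e 47 36 36 36 38 36) = 47 79; tag = H(b7 53 df f4 2d 5c 5c 47 79) = 98ea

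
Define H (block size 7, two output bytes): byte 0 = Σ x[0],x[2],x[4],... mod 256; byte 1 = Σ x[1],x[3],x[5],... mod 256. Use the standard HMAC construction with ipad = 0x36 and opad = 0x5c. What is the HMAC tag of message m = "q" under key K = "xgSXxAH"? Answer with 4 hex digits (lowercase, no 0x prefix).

Key "xgSXxAH" = 78 67 53 58 78 41 48 is exactly B = 7 bytes: K' = 78 67 53 58 78 41 48.
K' ⊕ ipad = 4e 51 65 6e 4e 77 7e.  K' ⊕ opad = 24 3b 0f 04 24 1d 14.
Inner input = (K'⊕ipad) ∥ m = 4e 51 65 6e 4e 77 7e ∥ 71.
Inner hash: even-index sum = 383 mod 256 = 127; odd-index sum = 423 mod 256 = 167 → 7f a7.
Outer input = (K'⊕opad) ∥ inner = 24 3b 0f 04 24 1d 14 ∥ 7f a7.
Outer hash (tag): even-index sum = 274 mod 256 = 18; odd-index sum = 219 mod 256 = 219 → 12 db.

12db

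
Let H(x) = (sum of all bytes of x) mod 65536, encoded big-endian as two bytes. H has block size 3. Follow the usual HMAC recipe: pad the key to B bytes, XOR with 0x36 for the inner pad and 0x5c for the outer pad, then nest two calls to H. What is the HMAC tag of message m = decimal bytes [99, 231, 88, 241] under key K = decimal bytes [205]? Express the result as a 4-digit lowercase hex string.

Key decimal bytes [205] = cd is 1 byte ≤ B = 3; zero-pad to 3 bytes: K' = cd 00 00.
K' ⊕ ipad = fb 36 36.  K' ⊕ opad = 91 5c 5c.
Inner input = (K'⊕ipad) ∥ m = fb 36 36 ∥ 63 e7 58 f1.
Inner hash: sum = 251+54+54+99+231+88+241 = 1018 → 03 fa.
Outer input = (K'⊕opad) ∥ inner = 91 5c 5c ∥ 03 fa.
Outer hash (tag): sum = 145+92+92+3+250 = 582 → 02 46.

0246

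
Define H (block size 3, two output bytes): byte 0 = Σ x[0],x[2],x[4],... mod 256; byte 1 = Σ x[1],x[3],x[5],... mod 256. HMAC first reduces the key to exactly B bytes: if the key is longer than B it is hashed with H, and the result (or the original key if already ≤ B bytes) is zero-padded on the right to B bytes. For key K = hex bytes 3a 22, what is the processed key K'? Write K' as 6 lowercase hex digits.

Key hex bytes 3a 22 is 2 bytes ≤ B = 3; zero-pad to 3 bytes: K' = 3a 22 00.

3a2200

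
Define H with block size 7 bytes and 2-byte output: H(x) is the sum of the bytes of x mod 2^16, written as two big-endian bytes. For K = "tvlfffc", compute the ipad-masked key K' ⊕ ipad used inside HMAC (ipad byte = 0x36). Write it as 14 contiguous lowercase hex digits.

Key "tvlfffc" = 74 76 6c 66 66 66 63 is exactly B = 7 bytes: K' = 74 76 6c 66 66 66 63.
XOR each byte with 0x36: 74⊕36=42, 76⊕36=40, 6c⊕36=5a, 66⊕36=50, 66⊕36=50, 66⊕36=50, 63⊕36=55.

42405a50505055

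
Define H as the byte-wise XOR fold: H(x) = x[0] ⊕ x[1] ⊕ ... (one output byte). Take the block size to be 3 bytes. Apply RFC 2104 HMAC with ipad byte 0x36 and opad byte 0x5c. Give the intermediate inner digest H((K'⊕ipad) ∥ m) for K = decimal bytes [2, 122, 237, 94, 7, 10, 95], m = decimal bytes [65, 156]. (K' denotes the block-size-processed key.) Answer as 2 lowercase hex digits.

72

Key decimal bytes [2, 122, 237, 94, 7, 10, 95] = 02 7a ed 5e 07 0a 5f is 7 bytes > B = 3, so hash it first: H(key) = 99, then zero-pad to 3 bytes: K' = 99 00 00.
K' ⊕ ipad = af 36 36.
Inner input = af 36 36 ∥ 41 9c.
Inner hash: XOR af⊕36⊕36⊕41⊕9c = 72.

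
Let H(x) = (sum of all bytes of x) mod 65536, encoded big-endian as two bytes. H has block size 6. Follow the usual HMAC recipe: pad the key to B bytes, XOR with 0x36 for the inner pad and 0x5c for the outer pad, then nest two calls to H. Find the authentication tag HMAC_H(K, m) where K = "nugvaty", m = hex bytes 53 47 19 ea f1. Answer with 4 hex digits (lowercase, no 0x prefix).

Key "nugvaty" = 6e 75 67 76 61 74 79 is 7 bytes > B = 6, so hash it first: H(key) = 03 0e, then zero-pad to 6 bytes: K' = 03 0e 00 00 00 00.
K' ⊕ ipad = 35 38 36 36 36 36.  K' ⊕ opad = 5f 52 5c 5c 5c 5c.
Inner input = (K'⊕ipad) ∥ m = 35 38 36 36 36 36 ∥ 53 47 19 ea f1.
Inner hash: sum = 53+56+54+54+54+54+83+71+25+234+241 = 979 → 03 d3.
Outer input = (K'⊕opad) ∥ inner = 5f 52 5c 5c 5c 5c ∥ 03 d3.
Outer hash (tag): sum = 95+82+92+92+92+92+3+211 = 759 → 02 f7.

02f7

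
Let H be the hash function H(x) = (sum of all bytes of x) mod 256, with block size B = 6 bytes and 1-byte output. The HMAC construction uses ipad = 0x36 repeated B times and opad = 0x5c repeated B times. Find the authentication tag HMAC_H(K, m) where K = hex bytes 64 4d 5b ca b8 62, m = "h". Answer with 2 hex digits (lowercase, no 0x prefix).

88

Key hex bytes 64 4d 5b ca b8 62 is exactly B = 6 bytes: K' = 64 4d 5b ca b8 62.
K' ⊕ ipad = 52 7b 6d fc 8e 54.  K' ⊕ opad = 38 11 07 96 e4 3e.
Inner input = (K'⊕ipad) ∥ m = 52 7b 6d fc 8e 54 ∥ 68.
Inner hash: sum = 82+123+109+252+142+84+104 = 896; mod 256 = 128 → 80.
Outer input = (K'⊕opad) ∥ inner = 38 11 07 96 e4 3e ∥ 80.
Outer hash (tag): sum = 56+17+7+150+228+62+128 = 648; mod 256 = 136 → 88.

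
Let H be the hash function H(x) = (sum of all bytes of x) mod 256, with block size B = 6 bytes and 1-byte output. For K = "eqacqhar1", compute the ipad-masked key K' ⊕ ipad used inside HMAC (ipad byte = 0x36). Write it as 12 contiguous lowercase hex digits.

413636363636

Key "eqacqhar1" = 65 71 61 63 71 68 61 72 31 is 9 bytes > B = 6, so hash it first: H(key) = 77, then zero-pad to 6 bytes: K' = 77 00 00 00 00 00.
XOR each byte with 0x36: 77⊕36=41, 00⊕36=36, 00⊕36=36, 00⊕36=36, 00⊕36=36, 00⊕36=36.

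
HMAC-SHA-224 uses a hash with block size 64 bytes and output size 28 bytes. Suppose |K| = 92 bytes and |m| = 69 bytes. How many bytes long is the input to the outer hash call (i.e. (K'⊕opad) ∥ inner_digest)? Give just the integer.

92

Key is 92 > 64 bytes, so it is hashed to 28 bytes then zero-padded to 64: |K'| = 64.
Outer input = (K'⊕opad) ∥ H(inner) → 64 + 28 = 92 bytes.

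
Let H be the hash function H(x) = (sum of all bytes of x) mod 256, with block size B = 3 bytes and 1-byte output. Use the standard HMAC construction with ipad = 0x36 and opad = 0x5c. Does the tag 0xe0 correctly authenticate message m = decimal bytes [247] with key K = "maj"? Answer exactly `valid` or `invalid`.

Key "maj" = 6d 61 6a is exactly B = 3 bytes: K' = 6d 61 6a.
K' ⊕ ipad = 5b 57 5c; K' ⊕ opad = 31 3d 36.
Inner hash: sum = 91+87+92+247 = 517; mod 256 = 5 → 05.
Outer hash (recomputed tag): sum = 49+61+54+5 = 169 → a9.
Recomputed tag = a9; claimed = e0 → mismatch.

invalid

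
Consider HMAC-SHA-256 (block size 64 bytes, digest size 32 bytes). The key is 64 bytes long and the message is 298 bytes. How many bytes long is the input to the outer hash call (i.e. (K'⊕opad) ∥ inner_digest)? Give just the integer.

Key is 64 ≤ 64 bytes, zero-padded: |K'| = 64.
Outer input = (K'⊕opad) ∥ H(inner) → 64 + 32 = 96 bytes.

96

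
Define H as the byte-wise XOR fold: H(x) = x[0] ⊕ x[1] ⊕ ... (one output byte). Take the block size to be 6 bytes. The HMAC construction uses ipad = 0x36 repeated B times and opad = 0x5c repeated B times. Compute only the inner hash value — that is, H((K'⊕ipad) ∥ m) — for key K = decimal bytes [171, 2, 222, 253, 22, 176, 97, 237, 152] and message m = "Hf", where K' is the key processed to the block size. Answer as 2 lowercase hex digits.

16

Key decimal bytes [171, 2, 222, 253, 22, 176, 97, 237, 152] = ab 02 de fd 16 b0 61 ed 98 is 9 bytes > B = 6, so hash it first: H(key) = 38, then zero-pad to 6 bytes: K' = 38 00 00 00 00 00.
K' ⊕ ipad = 0e 36 36 36 36 36.
Inner input = 0e 36 36 36 36 36 ∥ 48 66.
Inner hash: XOR 0e⊕36⊕36⊕36⊕36⊕36⊕48⊕66 = 16.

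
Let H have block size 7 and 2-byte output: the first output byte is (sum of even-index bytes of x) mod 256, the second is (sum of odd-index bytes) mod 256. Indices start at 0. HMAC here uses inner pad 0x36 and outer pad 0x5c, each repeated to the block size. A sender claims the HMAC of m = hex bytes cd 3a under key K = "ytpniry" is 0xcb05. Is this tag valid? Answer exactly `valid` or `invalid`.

Key "ytpniry" = 79 74 70 6e 69 72 79 is exactly B = 7 bytes: K' = 79 74 70 6e 69 72 79.
K' ⊕ ipad = 4f 42 46 58 5f 44 4f; K' ⊕ opad = 25 28 2c 32 35 2e 25.
Inner hash: even-index sum = 381 mod 256 = 125; odd-index sum = 427 mod 256 = 171 → 7d ab.
Outer hash (recomputed tag): even-index sum = 342 mod 256 = 86; odd-index sum = 261 mod 256 = 5 → 56 05.
Recomputed tag = 5605; claimed = cb05 → mismatch.

invalid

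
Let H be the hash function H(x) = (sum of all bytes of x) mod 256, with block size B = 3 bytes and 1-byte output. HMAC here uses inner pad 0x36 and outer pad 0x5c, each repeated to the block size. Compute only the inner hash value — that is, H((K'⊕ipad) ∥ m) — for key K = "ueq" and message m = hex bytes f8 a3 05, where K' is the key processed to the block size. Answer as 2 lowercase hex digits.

Key "ueq" = 75 65 71 is exactly B = 3 bytes: K' = 75 65 71.
K' ⊕ ipad = 43 53 47.
Inner input = 43 53 47 ∥ f8 a3 05.
Inner hash: sum = 67+83+71+248+163+5 = 637; mod 256 = 125 → 7d.

7d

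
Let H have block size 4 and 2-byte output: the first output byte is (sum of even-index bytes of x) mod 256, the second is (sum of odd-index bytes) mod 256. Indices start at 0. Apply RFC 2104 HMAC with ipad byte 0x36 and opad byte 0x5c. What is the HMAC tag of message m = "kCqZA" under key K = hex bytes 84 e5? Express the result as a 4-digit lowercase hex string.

Key hex bytes 84 e5 is 2 bytes ≤ B = 4; zero-pad to 4 bytes: K' = 84 e5 00 00.
K' ⊕ ipad = b2 d3 36 36.  K' ⊕ opad = d8 b9 5c 5c.
Inner input = (K'⊕ipad) ∥ m = b2 d3 36 36 ∥ 6b 43 71 5a 41.
Inner hash: even-index sum = 517 mod 256 = 5; odd-index sum = 422 mod 256 = 166 → 05 a6.
Outer input = (K'⊕opad) ∥ inner = d8 b9 5c 5c ∥ 05 a6.
Outer hash (tag): even-index sum = 313 mod 256 = 57; odd-index sum = 443 mod 256 = 187 → 39 bb.

39bb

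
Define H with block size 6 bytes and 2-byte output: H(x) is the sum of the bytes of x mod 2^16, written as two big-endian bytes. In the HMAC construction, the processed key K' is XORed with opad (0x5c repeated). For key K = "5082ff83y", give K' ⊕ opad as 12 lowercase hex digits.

5e235c5c5c5c

Key "5082ff83y" = 35 30 38 32 66 66 38 33 79 is 9 bytes > B = 6, so hash it first: H(key) = 02 7f, then zero-pad to 6 bytes: K' = 02 7f 00 00 00 00.
XOR each byte with 0x5c: 02⊕5c=5e, 7f⊕5c=23, 00⊕5c=5c, 00⊕5c=5c, 00⊕5c=5c, 00⊕5c=5c.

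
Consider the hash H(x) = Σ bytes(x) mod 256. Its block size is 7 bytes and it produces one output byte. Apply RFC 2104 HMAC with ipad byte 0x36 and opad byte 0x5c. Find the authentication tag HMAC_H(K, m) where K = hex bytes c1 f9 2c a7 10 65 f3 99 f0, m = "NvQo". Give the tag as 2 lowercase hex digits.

5a

Key hex bytes c1 f9 2c a7 10 65 f3 99 f0 is 9 bytes > B = 7, so hash it first: H(key) = 7e, then zero-pad to 7 bytes: K' = 7e 00 00 00 00 00 00.
K' ⊕ ipad = 48 36 36 36 36 36 36.  K' ⊕ opad = 22 5c 5c 5c 5c 5c 5c.
Inner input = (K'⊕ipad) ∥ m = 48 36 36 36 36 36 36 ∥ 4e 76 51 6f.
Inner hash: sum = 72+54+54+54+54+54+54+78+118+81+111 = 784; mod 256 = 16 → 10.
Outer input = (K'⊕opad) ∥ inner = 22 5c 5c 5c 5c 5c 5c ∥ 10.
Outer hash (tag): sum = 34+92+92+92+92+92+92+16 = 602; mod 256 = 90 → 5a.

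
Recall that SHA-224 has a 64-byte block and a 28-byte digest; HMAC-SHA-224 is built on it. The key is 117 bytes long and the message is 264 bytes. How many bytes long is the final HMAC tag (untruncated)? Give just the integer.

28

The tag is one SHA-224 digest: 28 bytes.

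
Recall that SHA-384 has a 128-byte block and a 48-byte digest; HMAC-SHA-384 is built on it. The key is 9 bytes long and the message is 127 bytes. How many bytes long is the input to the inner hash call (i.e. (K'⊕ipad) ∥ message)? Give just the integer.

255

Key is 9 ≤ 128 bytes, zero-padded: |K'| = 128.
Inner input = (K'⊕ipad) ∥ m → 128 + 127 = 255 bytes.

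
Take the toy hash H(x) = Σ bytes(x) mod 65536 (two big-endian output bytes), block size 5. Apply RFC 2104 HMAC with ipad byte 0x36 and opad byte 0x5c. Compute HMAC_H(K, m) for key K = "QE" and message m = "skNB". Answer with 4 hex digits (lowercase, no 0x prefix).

Key "QE" = 51 45 is 2 bytes ≤ B = 5; zero-pad to 5 bytes: K' = 51 45 00 00 00.
K' ⊕ ipad = 67 73 36 36 36.  K' ⊕ opad = 0d 19 5c 5c 5c.
Inner input = (K'⊕ipad) ∥ m = 67 73 36 36 36 ∥ 73 6b 4e 42.
Inner hash: sum = 103+115+54+54+54+115+107+78+66 = 746 → 02 ea.
Outer input = (K'⊕opad) ∥ inner = 0d 19 5c 5c 5c ∥ 02 ea.
Outer hash (tag): sum = 13+25+92+92+92+2+234 = 550 → 02 26.

0226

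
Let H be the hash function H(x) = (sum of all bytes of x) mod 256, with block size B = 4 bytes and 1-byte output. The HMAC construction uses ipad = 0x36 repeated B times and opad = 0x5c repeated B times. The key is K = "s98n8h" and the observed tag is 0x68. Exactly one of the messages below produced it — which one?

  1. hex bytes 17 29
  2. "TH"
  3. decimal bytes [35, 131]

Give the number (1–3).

1

Key "s98n8h" = 73 39 38 6e 38 68 is 6 bytes > B = 4, so hash it first: H(key) = f2, then zero-pad to 4 bytes: K' = f2 00 00 00.
K' ⊕ ipad = c4 36 36 36; K' ⊕ opad = ae 5c 5c 5c.
m1: inner = H(c4 36 36 36 17 29) = a6; tag = H(ae 5c 5c 5c a6) = 68 ← matches
m2: inner = H(c4 36 36 36 54 48) = 02; tag = H(ae 5c 5c 5c 02) = c4
m3: inner = H(c4 36 36 36 23 83) = 0c; tag = H(ae 5c 5c 5c 0c) = ce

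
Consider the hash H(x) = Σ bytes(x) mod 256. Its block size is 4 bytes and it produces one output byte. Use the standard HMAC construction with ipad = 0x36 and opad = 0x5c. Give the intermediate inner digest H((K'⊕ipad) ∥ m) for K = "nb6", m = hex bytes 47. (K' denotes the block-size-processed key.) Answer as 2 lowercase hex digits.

Key "nb6" = 6e 62 36 is 3 bytes ≤ B = 4; zero-pad to 4 bytes: K' = 6e 62 36 00.
K' ⊕ ipad = 58 54 00 36.
Inner input = 58 54 00 36 ∥ 47.
Inner hash: sum = 88+84+0+54+71 = 297; mod 256 = 41 → 29.

29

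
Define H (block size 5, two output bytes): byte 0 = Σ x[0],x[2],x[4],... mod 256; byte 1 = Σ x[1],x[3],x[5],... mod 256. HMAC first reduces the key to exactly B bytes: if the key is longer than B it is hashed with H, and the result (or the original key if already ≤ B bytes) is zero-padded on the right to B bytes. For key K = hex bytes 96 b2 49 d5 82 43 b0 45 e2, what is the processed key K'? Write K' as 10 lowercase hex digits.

f30f000000

|K| = 9 > B = 5, so first hash the key.
H(K): even-index sum = 755 mod 256 = 243; odd-index sum = 527 mod 256 = 15 → f3 0f.
Zero-pad H(K) = f3 0f to 5 bytes: K' = f3 0f 00 00 00.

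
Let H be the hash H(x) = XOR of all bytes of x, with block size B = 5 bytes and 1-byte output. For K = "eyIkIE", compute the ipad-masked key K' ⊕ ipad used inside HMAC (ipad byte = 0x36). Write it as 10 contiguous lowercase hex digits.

0436363636

Key "eyIkIE" = 65 79 49 6b 49 45 is 6 bytes > B = 5, so hash it first: H(key) = 32, then zero-pad to 5 bytes: K' = 32 00 00 00 00.
XOR each byte with 0x36: 32⊕36=04, 00⊕36=36, 00⊕36=36, 00⊕36=36, 00⊕36=36.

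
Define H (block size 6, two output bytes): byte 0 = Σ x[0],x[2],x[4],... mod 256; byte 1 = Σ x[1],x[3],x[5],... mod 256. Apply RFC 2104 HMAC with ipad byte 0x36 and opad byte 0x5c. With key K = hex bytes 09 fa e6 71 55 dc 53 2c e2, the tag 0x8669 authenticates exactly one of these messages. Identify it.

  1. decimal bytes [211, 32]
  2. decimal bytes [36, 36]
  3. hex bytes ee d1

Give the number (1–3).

Key hex bytes 09 fa e6 71 55 dc 53 2c e2 is 9 bytes > B = 6, so hash it first: H(key) = 79 73, then zero-pad to 6 bytes: K' = 79 73 00 00 00 00.
K' ⊕ ipad = 4f 45 36 36 36 36; K' ⊕ opad = 25 2f 5c 5c 5c 5c.
m1: inner = H(4f 45 36 36 36 36 d3 20) = 8e d1; tag = H(25 2f 5c 5c 5c 5c 8e d1) = 6bb8
m2: inner = H(4f 45 36 36 36 36 24 24) = df d5; tag = H(25 2f 5c 5c 5c 5c df d5) = bcbc
m3: inner = H(4f 45 36 36 36 36 ee d1) = a9 82; tag = H(25 2f 5c 5c 5c 5c a9 82) = 8669 ← matches

3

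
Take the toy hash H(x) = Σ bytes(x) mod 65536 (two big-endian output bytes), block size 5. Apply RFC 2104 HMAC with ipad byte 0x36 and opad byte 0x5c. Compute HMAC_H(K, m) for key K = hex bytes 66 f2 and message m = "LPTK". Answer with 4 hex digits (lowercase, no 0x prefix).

Key hex bytes 66 f2 is 2 bytes ≤ B = 5; zero-pad to 5 bytes: K' = 66 f2 00 00 00.
K' ⊕ ipad = 50 c4 36 36 36.  K' ⊕ opad = 3a ae 5c 5c 5c.
Inner input = (K'⊕ipad) ∥ m = 50 c4 36 36 36 ∥ 4c 50 54 4b.
Inner hash: sum = 80+196+54+54+54+76+80+84+75 = 753 → 02 f1.
Outer input = (K'⊕opad) ∥ inner = 3a ae 5c 5c 5c ∥ 02 f1.
Outer hash (tag): sum = 58+174+92+92+92+2+241 = 751 → 02 ef.

02ef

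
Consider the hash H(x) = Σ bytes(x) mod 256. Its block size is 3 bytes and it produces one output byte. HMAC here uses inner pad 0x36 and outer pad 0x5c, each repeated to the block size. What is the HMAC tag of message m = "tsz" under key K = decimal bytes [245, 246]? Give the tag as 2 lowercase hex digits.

Key decimal bytes [245, 246] = f5 f6 is 2 bytes ≤ B = 3; zero-pad to 3 bytes: K' = f5 f6 00.
K' ⊕ ipad = c3 c0 36.  K' ⊕ opad = a9 aa 5c.
Inner input = (K'⊕ipad) ∥ m = c3 c0 36 ∥ 74 73 7a.
Inner hash: sum = 195+192+54+116+115+122 = 794; mod 256 = 26 → 1a.
Outer input = (K'⊕opad) ∥ inner = a9 aa 5c ∥ 1a.
Outer hash (tag): sum = 169+170+92+26 = 457; mod 256 = 201 → c9.

c9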